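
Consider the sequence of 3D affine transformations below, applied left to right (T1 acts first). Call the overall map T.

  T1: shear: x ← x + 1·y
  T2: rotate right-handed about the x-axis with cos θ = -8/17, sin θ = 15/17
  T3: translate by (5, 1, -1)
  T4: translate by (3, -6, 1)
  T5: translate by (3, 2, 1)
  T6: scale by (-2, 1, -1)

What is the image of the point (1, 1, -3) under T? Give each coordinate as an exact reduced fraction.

T1 shear: x ← x + 1·y: (1, 1, -3) → (2, 1, -3)
T2 rotate right-handed about the x-axis with cos θ = -8/17, sin θ = 15/17: (2, 1, -3) → (2, 37/17, 39/17)
T3 translate by (5, 1, -1): (2, 37/17, 39/17) → (7, 54/17, 22/17)
T4 translate by (3, -6, 1): (7, 54/17, 22/17) → (10, -48/17, 39/17)
T5 translate by (3, 2, 1): (10, -48/17, 39/17) → (13, -14/17, 56/17)
T6 scale by (-2, 1, -1): (13, -14/17, 56/17) → (-26, -14/17, -56/17)

T(p) = (-26, -14/17, -56/17)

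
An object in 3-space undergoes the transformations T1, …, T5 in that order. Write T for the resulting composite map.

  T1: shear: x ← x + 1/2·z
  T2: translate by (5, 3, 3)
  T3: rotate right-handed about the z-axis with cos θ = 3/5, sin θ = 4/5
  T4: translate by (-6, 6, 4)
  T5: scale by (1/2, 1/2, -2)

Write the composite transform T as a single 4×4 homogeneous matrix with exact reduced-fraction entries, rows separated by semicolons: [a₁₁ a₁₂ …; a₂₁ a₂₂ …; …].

T1 = [1 0 1/2 0; 0 1 0 0; 0 0 1 0; 0 0 0 1]
T2·T1 = [1 0 1/2 5; 0 1 0 3; 0 0 1 3; 0 0 0 1]
T3·…·T1 = [3/5 -4/5 3/10 3/5; 4/5 3/5 2/5 29/5; 0 0 1 3; 0 0 0 1]
T4·…·T1 = [3/5 -4/5 3/10 -27/5; 4/5 3/5 2/5 59/5; 0 0 1 7; 0 0 0 1]
T5·…·T1 = [3/10 -2/5 3/20 -27/10; 2/5 3/10 1/5 59/10; 0 0 -2 -14; 0 0 0 1]

T = [3/10 -2/5 3/20 -27/10; 2/5 3/10 1/5 59/10; 0 0 -2 -14; 0 0 0 1]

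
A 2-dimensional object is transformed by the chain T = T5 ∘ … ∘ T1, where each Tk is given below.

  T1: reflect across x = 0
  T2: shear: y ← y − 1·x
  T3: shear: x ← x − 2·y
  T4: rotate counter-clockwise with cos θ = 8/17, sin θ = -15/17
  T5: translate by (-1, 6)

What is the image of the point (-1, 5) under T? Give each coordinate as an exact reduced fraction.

T(p) = (-13/17, 239/17)

T1 reflect across x = 0: (-1, 5) → (1, 5)
T2 shear: y ← y − 1·x: (1, 5) → (1, 4)
T3 shear: x ← x − 2·y: (1, 4) → (-7, 4)
T4 rotate counter-clockwise with cos θ = 8/17, sin θ = -15/17: (-7, 4) → (4/17, 137/17)
T5 translate by (-1, 6): (4/17, 137/17) → (-13/17, 239/17)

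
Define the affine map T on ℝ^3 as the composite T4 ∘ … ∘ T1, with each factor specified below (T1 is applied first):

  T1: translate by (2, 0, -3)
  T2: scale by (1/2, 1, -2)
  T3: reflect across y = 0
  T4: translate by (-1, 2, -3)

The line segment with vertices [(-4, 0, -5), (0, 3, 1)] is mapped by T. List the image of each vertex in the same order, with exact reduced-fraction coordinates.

image vertices: (-2, 2, 13), (0, -1, 1)

T1 translate by (2, 0, -3): (-4, 0, -5) → (-2, 0, -8); (0, 3, 1) → (2, 3, -2)
T2 scale by (1/2, 1, -2): (-2, 0, -8) → (-1, 0, 16); (2, 3, -2) → (1, 3, 4)
T3 reflect across y = 0: (-1, 0, 16) → (-1, 0, 16); (1, 3, 4) → (1, -3, 4)
T4 translate by (-1, 2, -3): (-1, 0, 16) → (-2, 2, 13); (1, -3, 4) → (0, -1, 1)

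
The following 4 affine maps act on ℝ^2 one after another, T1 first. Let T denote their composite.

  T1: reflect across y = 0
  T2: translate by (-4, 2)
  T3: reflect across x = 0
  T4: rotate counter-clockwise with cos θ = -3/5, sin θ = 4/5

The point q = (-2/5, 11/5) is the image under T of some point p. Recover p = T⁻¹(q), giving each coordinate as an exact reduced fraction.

T1 = [1 0 0; 0 -1 0; 0 0 1]
T2·T1 = [1 0 -4; 0 -1 2; 0 0 1]
T3·…·T1 = [-1 0 4; 0 -1 2; 0 0 1]
T4·…·T1 = [3/5 4/5 -4; -4/5 3/5 2; 0 0 1]
det M = 1; M⁻¹ = [3/5 -4/5 4; 4/5 3/5 2; 0 0 1]
M⁻¹ · (-2/5, 11/5)ᵀ = (2, 3)ᵀ

p = (2, 3)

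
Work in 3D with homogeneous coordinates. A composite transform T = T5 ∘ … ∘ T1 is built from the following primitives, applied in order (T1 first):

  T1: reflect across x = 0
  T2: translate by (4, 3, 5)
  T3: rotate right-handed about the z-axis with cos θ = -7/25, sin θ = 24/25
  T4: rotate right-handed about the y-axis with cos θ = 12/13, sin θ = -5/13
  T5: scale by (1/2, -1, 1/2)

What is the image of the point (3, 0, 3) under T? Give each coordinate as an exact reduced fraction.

T(p) = (-974/325, -3/25, 401/130)

T1 reflect across x = 0: (3, 0, 3) → (-3, 0, 3)
T2 translate by (4, 3, 5): (-3, 0, 3) → (1, 3, 8)
T3 rotate right-handed about the z-axis with cos θ = -7/25, sin θ = 24/25: (1, 3, 8) → (-79/25, 3/25, 8)
T4 rotate right-handed about the y-axis with cos θ = 12/13, sin θ = -5/13: (-79/25, 3/25, 8) → (-1948/325, 3/25, 401/65)
T5 scale by (1/2, -1, 1/2): (-1948/325, 3/25, 401/65) → (-974/325, -3/25, 401/130)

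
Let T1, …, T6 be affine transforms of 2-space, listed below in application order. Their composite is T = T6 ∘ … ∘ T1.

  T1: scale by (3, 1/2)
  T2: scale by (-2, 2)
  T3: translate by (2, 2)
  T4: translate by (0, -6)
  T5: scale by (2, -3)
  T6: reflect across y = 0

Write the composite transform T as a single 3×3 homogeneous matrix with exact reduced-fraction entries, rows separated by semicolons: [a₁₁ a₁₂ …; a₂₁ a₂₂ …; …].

T1 = [3 0 0; 0 1/2 0; 0 0 1]
T2·T1 = [-6 0 0; 0 1 0; 0 0 1]
T3·…·T1 = [-6 0 2; 0 1 2; 0 0 1]
T4·…·T1 = [-6 0 2; 0 1 -4; 0 0 1]
T5·…·T1 = [-12 0 4; 0 -3 12; 0 0 1]
T6·…·T1 = [-12 0 4; 0 3 -12; 0 0 1]

T = [-12 0 4; 0 3 -12; 0 0 1]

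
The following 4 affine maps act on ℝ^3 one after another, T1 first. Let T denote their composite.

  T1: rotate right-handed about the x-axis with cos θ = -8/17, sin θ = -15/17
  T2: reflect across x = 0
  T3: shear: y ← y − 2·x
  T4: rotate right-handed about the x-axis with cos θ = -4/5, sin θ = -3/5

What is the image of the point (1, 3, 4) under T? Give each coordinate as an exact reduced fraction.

T(p) = (-1, -511/85, 98/85)

T1 rotate right-handed about the x-axis with cos θ = -8/17, sin θ = -15/17: (1, 3, 4) → (1, 36/17, -77/17)
T2 reflect across x = 0: (1, 36/17, -77/17) → (-1, 36/17, -77/17)
T3 shear: y ← y − 2·x: (-1, 36/17, -77/17) → (-1, 70/17, -77/17)
T4 rotate right-handed about the x-axis with cos θ = -4/5, sin θ = -3/5: (-1, 70/17, -77/17) → (-1, -511/85, 98/85)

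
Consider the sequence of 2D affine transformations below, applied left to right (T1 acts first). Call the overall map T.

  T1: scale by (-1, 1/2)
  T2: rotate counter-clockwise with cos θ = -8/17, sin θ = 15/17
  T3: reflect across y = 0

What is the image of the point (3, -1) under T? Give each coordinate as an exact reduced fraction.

T1 scale by (-1, 1/2): (3, -1) → (-3, -1/2)
T2 rotate counter-clockwise with cos θ = -8/17, sin θ = 15/17: (-3, -1/2) → (63/34, -41/17)
T3 reflect across y = 0: (63/34, -41/17) → (63/34, 41/17)

T(p) = (63/34, 41/17)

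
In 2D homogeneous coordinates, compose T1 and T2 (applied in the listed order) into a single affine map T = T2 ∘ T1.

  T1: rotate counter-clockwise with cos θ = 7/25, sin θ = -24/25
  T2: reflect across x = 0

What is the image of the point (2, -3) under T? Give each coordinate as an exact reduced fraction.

T(p) = (58/25, -69/25)

T1 rotate counter-clockwise with cos θ = 7/25, sin θ = -24/25: (2, -3) → (-58/25, -69/25)
T2 reflect across x = 0: (-58/25, -69/25) → (58/25, -69/25)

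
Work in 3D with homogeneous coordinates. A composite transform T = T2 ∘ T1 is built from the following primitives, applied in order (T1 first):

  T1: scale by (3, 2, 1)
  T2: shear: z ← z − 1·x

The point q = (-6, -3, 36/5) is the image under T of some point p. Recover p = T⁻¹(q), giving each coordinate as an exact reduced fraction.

p = (-2, -3/2, 6/5)

T1 = [3 0 0 0; 0 2 0 0; 0 0 1 0; 0 0 0 1]
T2·T1 = [3 0 0 0; 0 2 0 0; -3 0 1 0; 0 0 0 1]
det M = 6; M⁻¹ = [1/3 0 0 0; 0 1/2 0 0; 1 0 1 0; 0 0 0 1]
M⁻¹ · (-6, -3, 36/5)ᵀ = (-2, -3/2, 6/5)ᵀ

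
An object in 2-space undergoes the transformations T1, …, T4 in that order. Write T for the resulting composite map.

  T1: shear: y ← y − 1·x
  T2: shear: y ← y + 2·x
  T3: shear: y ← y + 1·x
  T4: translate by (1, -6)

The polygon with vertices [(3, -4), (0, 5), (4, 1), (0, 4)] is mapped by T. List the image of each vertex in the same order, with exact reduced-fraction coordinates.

T1 shear: y ← y − 1·x: (3, -4) → (3, -7); (0, 5) → (0, 5); (4, 1) → (4, -3); (0, 4) → (0, 4)
T2 shear: y ← y + 2·x: (3, -7) → (3, -1); (0, 5) → (0, 5); (4, -3) → (4, 5); (0, 4) → (0, 4)
T3 shear: y ← y + 1·x: (3, -1) → (3, 2); (0, 5) → (0, 5); (4, 5) → (4, 9); (0, 4) → (0, 4)
T4 translate by (1, -6): (3, 2) → (4, -4); (0, 5) → (1, -1); (4, 9) → (5, 3); (0, 4) → (1, -2)

image vertices: (4, -4), (1, -1), (5, 3), (1, -2)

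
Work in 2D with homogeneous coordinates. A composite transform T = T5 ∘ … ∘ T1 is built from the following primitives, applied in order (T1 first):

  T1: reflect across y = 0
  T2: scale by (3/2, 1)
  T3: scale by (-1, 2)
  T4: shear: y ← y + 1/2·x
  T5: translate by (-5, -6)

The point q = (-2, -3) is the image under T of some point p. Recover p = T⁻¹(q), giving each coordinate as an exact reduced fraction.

T1 = [1 0 0; 0 -1 0; 0 0 1]
T2·T1 = [3/2 0 0; 0 -1 0; 0 0 1]
T3·…·T1 = [-3/2 0 0; 0 -2 0; 0 0 1]
T4·…·T1 = [-3/2 0 0; -3/4 -2 0; 0 0 1]
T5·…·T1 = [-3/2 0 -5; -3/4 -2 -6; 0 0 1]
det M = 3; M⁻¹ = [-2/3 0 -10/3; 1/4 -1/2 -7/4; 0 0 1]
M⁻¹ · (-2, -3)ᵀ = (-2, -3/4)ᵀ

p = (-2, -3/4)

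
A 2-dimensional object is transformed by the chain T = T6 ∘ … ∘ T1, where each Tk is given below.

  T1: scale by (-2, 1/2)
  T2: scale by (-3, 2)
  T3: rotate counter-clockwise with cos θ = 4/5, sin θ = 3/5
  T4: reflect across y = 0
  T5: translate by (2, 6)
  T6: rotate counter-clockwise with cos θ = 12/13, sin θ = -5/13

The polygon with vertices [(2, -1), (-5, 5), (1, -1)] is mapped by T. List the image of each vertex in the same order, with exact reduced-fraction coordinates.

T1 scale by (-2, 1/2): (2, -1) → (-4, -1/2); (-5, 5) → (10, 5/2); (1, -1) → (-2, -1/2)
T2 scale by (-3, 2): (-4, -1/2) → (12, -1); (10, 5/2) → (-30, 5); (-2, -1/2) → (6, -1)
T3 rotate counter-clockwise with cos θ = 4/5, sin θ = 3/5: (12, -1) → (51/5, 32/5); (-30, 5) → (-27, -14); (6, -1) → (27/5, 14/5)
T4 reflect across y = 0: (51/5, 32/5) → (51/5, -32/5); (-27, -14) → (-27, 14); (27/5, 14/5) → (27/5, -14/5)
T5 translate by (2, 6): (51/5, -32/5) → (61/5, -2/5); (-27, 14) → (-25, 20); (27/5, -14/5) → (37/5, 16/5)
T6 rotate counter-clockwise with cos θ = 12/13, sin θ = -5/13: (61/5, -2/5) → (722/65, -329/65); (-25, 20) → (-200/13, 365/13); (37/5, 16/5) → (524/65, 7/65)

image vertices: (722/65, -329/65), (-200/13, 365/13), (524/65, 7/65)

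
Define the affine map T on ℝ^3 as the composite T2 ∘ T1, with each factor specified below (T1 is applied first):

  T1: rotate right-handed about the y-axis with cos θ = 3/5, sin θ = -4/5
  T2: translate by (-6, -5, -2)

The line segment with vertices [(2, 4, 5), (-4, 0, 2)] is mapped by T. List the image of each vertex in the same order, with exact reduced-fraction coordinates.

image vertices: (-44/5, -1, 13/5), (-10, -5, -4)

T1 rotate right-handed about the y-axis with cos θ = 3/5, sin θ = -4/5: (2, 4, 5) → (-14/5, 4, 23/5); (-4, 0, 2) → (-4, 0, -2)
T2 translate by (-6, -5, -2): (-14/5, 4, 23/5) → (-44/5, -1, 13/5); (-4, 0, -2) → (-10, -5, -4)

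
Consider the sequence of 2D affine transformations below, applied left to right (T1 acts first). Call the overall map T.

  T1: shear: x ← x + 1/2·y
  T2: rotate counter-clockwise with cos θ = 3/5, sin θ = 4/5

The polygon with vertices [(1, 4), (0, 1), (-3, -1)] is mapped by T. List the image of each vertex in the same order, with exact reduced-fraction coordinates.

T1 shear: x ← x + 1/2·y: (1, 4) → (3, 4); (0, 1) → (1/2, 1); (-3, -1) → (-7/2, -1)
T2 rotate counter-clockwise with cos θ = 3/5, sin θ = 4/5: (3, 4) → (-7/5, 24/5); (1/2, 1) → (-1/2, 1); (-7/2, -1) → (-13/10, -17/5)

image vertices: (-7/5, 24/5), (-1/2, 1), (-13/10, -17/5)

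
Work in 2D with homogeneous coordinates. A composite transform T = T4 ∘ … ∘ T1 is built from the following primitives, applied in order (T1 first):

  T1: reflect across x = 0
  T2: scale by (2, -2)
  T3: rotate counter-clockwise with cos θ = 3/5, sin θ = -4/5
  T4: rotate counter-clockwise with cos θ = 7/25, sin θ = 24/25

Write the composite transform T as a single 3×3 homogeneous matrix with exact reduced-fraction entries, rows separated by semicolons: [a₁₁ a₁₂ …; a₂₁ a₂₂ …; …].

T1 = [-1 0 0; 0 1 0; 0 0 1]
T2·T1 = [-2 0 0; 0 -2 0; 0 0 1]
T3·…·T1 = [-6/5 -8/5 0; 8/5 -6/5 0; 0 0 1]
T4·…·T1 = [-234/125 88/125 0; -88/125 -234/125 0; 0 0 1]

T = [-234/125 88/125 0; -88/125 -234/125 0; 0 0 1]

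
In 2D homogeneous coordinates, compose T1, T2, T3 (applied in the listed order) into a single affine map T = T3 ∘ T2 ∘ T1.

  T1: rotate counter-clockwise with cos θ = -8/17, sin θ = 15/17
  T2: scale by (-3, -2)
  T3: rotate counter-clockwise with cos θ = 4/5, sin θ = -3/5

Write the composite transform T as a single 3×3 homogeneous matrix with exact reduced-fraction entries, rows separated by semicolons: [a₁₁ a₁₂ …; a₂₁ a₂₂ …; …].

T1 = [-8/17 -15/17 0; 15/17 -8/17 0; 0 0 1]
T2·T1 = [24/17 45/17 0; -30/17 16/17 0; 0 0 1]
T3·…·T1 = [6/85 228/85 0; -192/85 -71/85 0; 0 0 1]

T = [6/85 228/85 0; -192/85 -71/85 0; 0 0 1]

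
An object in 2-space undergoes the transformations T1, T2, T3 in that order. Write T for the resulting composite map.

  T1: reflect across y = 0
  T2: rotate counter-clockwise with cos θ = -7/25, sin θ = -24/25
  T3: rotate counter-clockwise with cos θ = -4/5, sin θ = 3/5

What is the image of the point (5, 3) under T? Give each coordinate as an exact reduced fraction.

T(p) = (29/5, 3/5)

T1 reflect across y = 0: (5, 3) → (5, -3)
T2 rotate counter-clockwise with cos θ = -7/25, sin θ = -24/25: (5, -3) → (-107/25, -99/25)
T3 rotate counter-clockwise with cos θ = -4/5, sin θ = 3/5: (-107/25, -99/25) → (29/5, 3/5)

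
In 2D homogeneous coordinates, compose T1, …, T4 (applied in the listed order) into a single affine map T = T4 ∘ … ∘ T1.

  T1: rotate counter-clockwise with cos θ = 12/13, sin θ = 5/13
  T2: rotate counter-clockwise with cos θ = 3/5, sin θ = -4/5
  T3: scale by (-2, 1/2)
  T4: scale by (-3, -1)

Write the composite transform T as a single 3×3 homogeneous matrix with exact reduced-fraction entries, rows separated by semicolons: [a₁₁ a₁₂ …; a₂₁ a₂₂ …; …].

T = [336/65 198/65 0; 33/130 -28/65 0; 0 0 1]

T1 = [12/13 -5/13 0; 5/13 12/13 0; 0 0 1]
T2·T1 = [56/65 33/65 0; -33/65 56/65 0; 0 0 1]
T3·…·T1 = [-112/65 -66/65 0; -33/130 28/65 0; 0 0 1]
T4·…·T1 = [336/65 198/65 0; 33/130 -28/65 0; 0 0 1]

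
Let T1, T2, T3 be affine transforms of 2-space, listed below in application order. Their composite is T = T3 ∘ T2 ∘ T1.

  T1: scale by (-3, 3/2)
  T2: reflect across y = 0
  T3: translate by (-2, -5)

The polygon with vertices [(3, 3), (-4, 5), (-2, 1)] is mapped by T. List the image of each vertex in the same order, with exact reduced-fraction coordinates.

T1 scale by (-3, 3/2): (3, 3) → (-9, 9/2); (-4, 5) → (12, 15/2); (-2, 1) → (6, 3/2)
T2 reflect across y = 0: (-9, 9/2) → (-9, -9/2); (12, 15/2) → (12, -15/2); (6, 3/2) → (6, -3/2)
T3 translate by (-2, -5): (-9, -9/2) → (-11, -19/2); (12, -15/2) → (10, -25/2); (6, -3/2) → (4, -13/2)

image vertices: (-11, -19/2), (10, -25/2), (4, -13/2)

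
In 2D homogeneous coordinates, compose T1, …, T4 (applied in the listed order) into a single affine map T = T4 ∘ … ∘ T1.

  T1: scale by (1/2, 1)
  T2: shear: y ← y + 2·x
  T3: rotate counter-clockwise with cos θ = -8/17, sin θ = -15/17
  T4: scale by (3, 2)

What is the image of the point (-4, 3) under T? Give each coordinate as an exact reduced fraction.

T1 scale by (1/2, 1): (-4, 3) → (-2, 3)
T2 shear: y ← y + 2·x: (-2, 3) → (-2, -1)
T3 rotate counter-clockwise with cos θ = -8/17, sin θ = -15/17: (-2, -1) → (1/17, 38/17)
T4 scale by (3, 2): (1/17, 38/17) → (3/17, 76/17)

T(p) = (3/17, 76/17)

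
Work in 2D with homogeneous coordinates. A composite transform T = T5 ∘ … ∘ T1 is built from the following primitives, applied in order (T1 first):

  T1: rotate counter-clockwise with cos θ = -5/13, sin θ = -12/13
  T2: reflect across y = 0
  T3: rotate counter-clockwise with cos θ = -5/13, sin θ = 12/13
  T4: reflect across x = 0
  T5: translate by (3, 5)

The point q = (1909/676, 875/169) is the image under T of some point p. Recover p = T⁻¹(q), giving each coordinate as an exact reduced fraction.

T1 = [-5/13 12/13 0; -12/13 -5/13 0; 0 0 1]
T2·T1 = [-5/13 12/13 0; 12/13 5/13 0; 0 0 1]
T3·…·T1 = [-119/169 -120/169 0; -120/169 119/169 0; 0 0 1]
T4·…·T1 = [119/169 120/169 0; -120/169 119/169 0; 0 0 1]
T5·…·T1 = [119/169 120/169 3; -120/169 119/169 5; 0 0 1]
det M = 1; M⁻¹ = [119/169 -120/169 243/169; 120/169 119/169 -955/169; 0 0 1]
M⁻¹ · (1909/676, 875/169)ᵀ = (-1/4, 0)ᵀ

p = (-1/4, 0)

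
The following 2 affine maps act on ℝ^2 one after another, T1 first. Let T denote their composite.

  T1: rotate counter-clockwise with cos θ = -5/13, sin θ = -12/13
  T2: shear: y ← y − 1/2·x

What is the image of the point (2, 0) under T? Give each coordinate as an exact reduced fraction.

T(p) = (-10/13, -19/13)

T1 rotate counter-clockwise with cos θ = -5/13, sin θ = -12/13: (2, 0) → (-10/13, -24/13)
T2 shear: y ← y − 1/2·x: (-10/13, -24/13) → (-10/13, -19/13)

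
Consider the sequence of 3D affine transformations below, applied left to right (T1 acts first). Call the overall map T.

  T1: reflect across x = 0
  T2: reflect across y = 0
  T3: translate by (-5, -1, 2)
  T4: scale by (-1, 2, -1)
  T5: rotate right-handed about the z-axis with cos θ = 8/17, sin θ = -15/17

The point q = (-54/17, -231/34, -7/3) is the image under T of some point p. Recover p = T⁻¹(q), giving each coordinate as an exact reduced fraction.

p = (-1/2, 2, 1/3)

T1 = [-1 0 0 0; 0 1 0 0; 0 0 1 0; 0 0 0 1]
T2·T1 = [-1 0 0 0; 0 -1 0 0; 0 0 1 0; 0 0 0 1]
T3·…·T1 = [-1 0 0 -5; 0 -1 0 -1; 0 0 1 2; 0 0 0 1]
T4·…·T1 = [1 0 0 5; 0 -2 0 -2; 0 0 -1 -2; 0 0 0 1]
T5·…·T1 = [8/17 -30/17 0 10/17; -15/17 -16/17 0 -91/17; 0 0 -1 -2; 0 0 0 1]
det M = 2; M⁻¹ = [8/17 -15/17 0 -5; -15/34 -4/17 0 -1; 0 0 -1 -2; 0 0 0 1]
M⁻¹ · (-54/17, -231/34, -7/3)ᵀ = (-1/2, 2, 1/3)ᵀ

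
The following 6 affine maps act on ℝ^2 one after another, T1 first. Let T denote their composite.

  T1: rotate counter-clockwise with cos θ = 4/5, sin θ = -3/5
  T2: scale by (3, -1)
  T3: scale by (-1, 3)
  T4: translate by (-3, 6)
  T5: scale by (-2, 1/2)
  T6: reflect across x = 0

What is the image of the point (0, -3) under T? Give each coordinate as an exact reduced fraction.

T1 rotate counter-clockwise with cos θ = 4/5, sin θ = -3/5: (0, -3) → (-9/5, -12/5)
T2 scale by (3, -1): (-9/5, -12/5) → (-27/5, 12/5)
T3 scale by (-1, 3): (-27/5, 12/5) → (27/5, 36/5)
T4 translate by (-3, 6): (27/5, 36/5) → (12/5, 66/5)
T5 scale by (-2, 1/2): (12/5, 66/5) → (-24/5, 33/5)
T6 reflect across x = 0: (-24/5, 33/5) → (24/5, 33/5)

T(p) = (24/5, 33/5)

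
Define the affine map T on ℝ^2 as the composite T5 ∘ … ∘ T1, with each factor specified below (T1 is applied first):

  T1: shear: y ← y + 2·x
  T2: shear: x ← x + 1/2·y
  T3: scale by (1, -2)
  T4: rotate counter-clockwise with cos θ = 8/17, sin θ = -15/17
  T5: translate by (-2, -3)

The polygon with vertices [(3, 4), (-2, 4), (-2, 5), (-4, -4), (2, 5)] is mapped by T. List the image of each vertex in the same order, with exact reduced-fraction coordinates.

image vertices: (-270/17, -331/17), (-50/17, -21/17), (-76/17, -89/34), (246/17, 291/17), (-252/17, -585/34)

T1 shear: y ← y + 2·x: (3, 4) → (3, 10); (-2, 4) → (-2, 0); (-2, 5) → (-2, 1); (-4, -4) → (-4, -12); (2, 5) → (2, 9)
T2 shear: x ← x + 1/2·y: (3, 10) → (8, 10); (-2, 0) → (-2, 0); (-2, 1) → (-3/2, 1); (-4, -12) → (-10, -12); (2, 9) → (13/2, 9)
T3 scale by (1, -2): (8, 10) → (8, -20); (-2, 0) → (-2, 0); (-3/2, 1) → (-3/2, -2); (-10, -12) → (-10, 24); (13/2, 9) → (13/2, -18)
T4 rotate counter-clockwise with cos θ = 8/17, sin θ = -15/17: (8, -20) → (-236/17, -280/17); (-2, 0) → (-16/17, 30/17); (-3/2, -2) → (-42/17, 13/34); (-10, 24) → (280/17, 342/17); (13/2, -18) → (-218/17, -483/34)
T5 translate by (-2, -3): (-236/17, -280/17) → (-270/17, -331/17); (-16/17, 30/17) → (-50/17, -21/17); (-42/17, 13/34) → (-76/17, -89/34); (280/17, 342/17) → (246/17, 291/17); (-218/17, -483/34) → (-252/17, -585/34)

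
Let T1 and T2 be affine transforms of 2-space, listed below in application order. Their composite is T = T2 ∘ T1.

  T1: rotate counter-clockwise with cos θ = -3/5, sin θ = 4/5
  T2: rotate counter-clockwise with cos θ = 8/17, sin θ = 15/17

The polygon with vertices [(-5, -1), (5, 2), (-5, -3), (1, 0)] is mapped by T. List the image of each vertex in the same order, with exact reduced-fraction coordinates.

image vertices: (407/85, 149/85), (-394/85, -233/85), (381/85, 317/85), (-84/85, -13/85)

T1 rotate counter-clockwise with cos θ = -3/5, sin θ = 4/5: (-5, -1) → (19/5, -17/5); (5, 2) → (-23/5, 14/5); (-5, -3) → (27/5, -11/5); (1, 0) → (-3/5, 4/5)
T2 rotate counter-clockwise with cos θ = 8/17, sin θ = 15/17: (19/5, -17/5) → (407/85, 149/85); (-23/5, 14/5) → (-394/85, -233/85); (27/5, -11/5) → (381/85, 317/85); (-3/5, 4/5) → (-84/85, -13/85)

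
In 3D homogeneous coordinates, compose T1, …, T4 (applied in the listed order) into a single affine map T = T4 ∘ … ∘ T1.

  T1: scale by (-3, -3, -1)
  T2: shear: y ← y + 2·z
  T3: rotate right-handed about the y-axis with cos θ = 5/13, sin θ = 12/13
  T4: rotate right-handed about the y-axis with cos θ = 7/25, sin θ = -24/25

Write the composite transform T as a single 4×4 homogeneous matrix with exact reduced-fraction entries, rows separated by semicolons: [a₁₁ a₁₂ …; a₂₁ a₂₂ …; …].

T1 = [-3 0 0 0; 0 -3 0 0; 0 0 -1 0; 0 0 0 1]
T2·T1 = [-3 0 0 0; 0 -3 -2 0; 0 0 -1 0; 0 0 0 1]
T3·…·T1 = [-15/13 0 -12/13 0; 0 -3 -2 0; 36/13 0 -5/13 0; 0 0 0 1]
T4·…·T1 = [-969/325 0 36/325 0; 0 -3 -2 0; -108/325 0 -323/325 0; 0 0 0 1]

T = [-969/325 0 36/325 0; 0 -3 -2 0; -108/325 0 -323/325 0; 0 0 0 1]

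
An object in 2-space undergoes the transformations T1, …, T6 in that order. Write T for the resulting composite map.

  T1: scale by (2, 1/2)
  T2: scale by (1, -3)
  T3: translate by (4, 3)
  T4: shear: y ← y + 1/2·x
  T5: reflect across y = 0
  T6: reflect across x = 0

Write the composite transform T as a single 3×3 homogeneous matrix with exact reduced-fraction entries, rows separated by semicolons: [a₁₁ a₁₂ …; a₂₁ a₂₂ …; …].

T1 = [2 0 0; 0 1/2 0; 0 0 1]
T2·T1 = [2 0 0; 0 -3/2 0; 0 0 1]
T3·…·T1 = [2 0 4; 0 -3/2 3; 0 0 1]
T4·…·T1 = [2 0 4; 1 -3/2 5; 0 0 1]
T5·…·T1 = [2 0 4; -1 3/2 -5; 0 0 1]
T6·…·T1 = [-2 0 -4; -1 3/2 -5; 0 0 1]

T = [-2 0 -4; -1 3/2 -5; 0 0 1]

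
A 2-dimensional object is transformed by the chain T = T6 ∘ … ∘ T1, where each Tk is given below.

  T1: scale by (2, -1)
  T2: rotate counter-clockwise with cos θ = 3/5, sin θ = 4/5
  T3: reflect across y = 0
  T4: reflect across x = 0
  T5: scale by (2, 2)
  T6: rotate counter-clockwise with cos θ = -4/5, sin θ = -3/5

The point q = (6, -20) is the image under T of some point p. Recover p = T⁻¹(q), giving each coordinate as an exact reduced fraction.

p = (-5, 3)

T1 = [2 0 0; 0 -1 0; 0 0 1]
T2·T1 = [6/5 4/5 0; 8/5 -3/5 0; 0 0 1]
T3·…·T1 = [6/5 4/5 0; -8/5 3/5 0; 0 0 1]
T4·…·T1 = [-6/5 -4/5 0; -8/5 3/5 0; 0 0 1]
T5·…·T1 = [-12/5 -8/5 0; -16/5 6/5 0; 0 0 1]
T6·…·T1 = [0 2 0; 4 0 0; 0 0 1]
det M = -8; M⁻¹ = [0 1/4 0; 1/2 0 0; 0 0 1]
M⁻¹ · (6, -20)ᵀ = (-5, 3)ᵀ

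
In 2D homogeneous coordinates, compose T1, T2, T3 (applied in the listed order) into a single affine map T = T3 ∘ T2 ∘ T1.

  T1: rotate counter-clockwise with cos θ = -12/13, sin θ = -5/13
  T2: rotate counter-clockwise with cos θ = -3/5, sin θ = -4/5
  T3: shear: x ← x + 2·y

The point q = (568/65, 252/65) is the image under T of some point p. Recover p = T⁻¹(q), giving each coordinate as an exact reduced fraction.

p = (4, 0)

T1 = [-12/13 5/13 0; -5/13 -12/13 0; 0 0 1]
T2·T1 = [16/65 -63/65 0; 63/65 16/65 0; 0 0 1]
T3·…·T1 = [142/65 -31/65 0; 63/65 16/65 0; 0 0 1]
det M = 1; M⁻¹ = [16/65 31/65 0; -63/65 142/65 0; 0 0 1]
M⁻¹ · (568/65, 252/65)ᵀ = (4, 0)ᵀ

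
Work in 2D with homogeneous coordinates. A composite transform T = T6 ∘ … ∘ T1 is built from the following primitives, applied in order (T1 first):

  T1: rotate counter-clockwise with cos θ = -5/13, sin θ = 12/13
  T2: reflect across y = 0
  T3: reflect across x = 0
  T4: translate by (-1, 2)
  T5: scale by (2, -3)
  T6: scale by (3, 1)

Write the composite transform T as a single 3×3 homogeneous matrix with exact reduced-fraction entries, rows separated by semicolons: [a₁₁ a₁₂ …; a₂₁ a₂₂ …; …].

T1 = [-5/13 -12/13 0; 12/13 -5/13 0; 0 0 1]
T2·T1 = [-5/13 -12/13 0; -12/13 5/13 0; 0 0 1]
T3·…·T1 = [5/13 12/13 0; -12/13 5/13 0; 0 0 1]
T4·…·T1 = [5/13 12/13 -1; -12/13 5/13 2; 0 0 1]
T5·…·T1 = [10/13 24/13 -2; 36/13 -15/13 -6; 0 0 1]
T6·…·T1 = [30/13 72/13 -6; 36/13 -15/13 -6; 0 0 1]

T = [30/13 72/13 -6; 36/13 -15/13 -6; 0 0 1]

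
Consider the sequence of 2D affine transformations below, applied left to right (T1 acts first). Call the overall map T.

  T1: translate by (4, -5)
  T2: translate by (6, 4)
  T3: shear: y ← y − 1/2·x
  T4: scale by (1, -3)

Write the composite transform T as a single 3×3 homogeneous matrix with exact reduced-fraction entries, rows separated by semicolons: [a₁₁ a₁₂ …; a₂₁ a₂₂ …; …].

T1 = [1 0 4; 0 1 -5; 0 0 1]
T2·T1 = [1 0 10; 0 1 -1; 0 0 1]
T3·…·T1 = [1 0 10; -1/2 1 -6; 0 0 1]
T4·…·T1 = [1 0 10; 3/2 -3 18; 0 0 1]

T = [1 0 10; 3/2 -3 18; 0 0 1]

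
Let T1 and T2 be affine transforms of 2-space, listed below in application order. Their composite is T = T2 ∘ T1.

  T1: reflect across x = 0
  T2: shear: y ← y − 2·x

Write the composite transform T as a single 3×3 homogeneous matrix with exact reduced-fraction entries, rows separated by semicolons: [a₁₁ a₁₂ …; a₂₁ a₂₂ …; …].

T1 = [-1 0 0; 0 1 0; 0 0 1]
T2·T1 = [-1 0 0; 2 1 0; 0 0 1]

T = [-1 0 0; 2 1 0; 0 0 1]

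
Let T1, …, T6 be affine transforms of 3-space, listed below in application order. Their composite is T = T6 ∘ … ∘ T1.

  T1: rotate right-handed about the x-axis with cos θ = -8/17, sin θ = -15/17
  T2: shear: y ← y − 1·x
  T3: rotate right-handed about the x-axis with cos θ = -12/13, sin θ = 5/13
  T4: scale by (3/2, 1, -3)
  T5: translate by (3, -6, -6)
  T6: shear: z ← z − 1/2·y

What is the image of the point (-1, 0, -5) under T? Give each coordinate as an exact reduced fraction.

T1 rotate right-handed about the x-axis with cos θ = -8/17, sin θ = -15/17: (-1, 0, -5) → (-1, -75/17, 40/17)
T2 shear: y ← y − 1·x: (-1, -75/17, 40/17) → (-1, -58/17, 40/17)
T3 rotate right-handed about the x-axis with cos θ = -12/13, sin θ = 5/13: (-1, -58/17, 40/17) → (-1, 496/221, -770/221)
T4 scale by (3/2, 1, -3): (-1, 496/221, -770/221) → (-3/2, 496/221, 2310/221)
T5 translate by (3, -6, -6): (-3/2, 496/221, 2310/221) → (3/2, -830/221, 984/221)
T6 shear: z ← z − 1/2·y: (3/2, -830/221, 984/221) → (3/2, -830/221, 1399/221)

T(p) = (3/2, -830/221, 1399/221)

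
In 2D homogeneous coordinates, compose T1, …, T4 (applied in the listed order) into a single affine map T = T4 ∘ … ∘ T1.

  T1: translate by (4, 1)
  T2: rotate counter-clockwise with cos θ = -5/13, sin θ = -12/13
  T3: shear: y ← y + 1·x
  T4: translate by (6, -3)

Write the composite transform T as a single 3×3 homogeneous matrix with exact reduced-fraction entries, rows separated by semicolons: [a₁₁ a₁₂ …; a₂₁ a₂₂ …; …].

T = [-5/13 12/13 70/13; -17/13 7/13 -100/13; 0 0 1]

T1 = [1 0 4; 0 1 1; 0 0 1]
T2·T1 = [-5/13 12/13 -8/13; -12/13 -5/13 -53/13; 0 0 1]
T3·…·T1 = [-5/13 12/13 -8/13; -17/13 7/13 -61/13; 0 0 1]
T4·…·T1 = [-5/13 12/13 70/13; -17/13 7/13 -100/13; 0 0 1]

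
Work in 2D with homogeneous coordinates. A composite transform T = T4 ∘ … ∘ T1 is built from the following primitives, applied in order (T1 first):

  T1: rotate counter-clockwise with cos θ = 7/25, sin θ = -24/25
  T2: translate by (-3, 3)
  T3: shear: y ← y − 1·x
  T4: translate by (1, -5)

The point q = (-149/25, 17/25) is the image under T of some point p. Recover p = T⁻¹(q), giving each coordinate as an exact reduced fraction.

p = (3, -5)

T1 = [7/25 24/25 0; -24/25 7/25 0; 0 0 1]
T2·T1 = [7/25 24/25 -3; -24/25 7/25 3; 0 0 1]
T3·…·T1 = [7/25 24/25 -3; -31/25 -17/25 6; 0 0 1]
T4·…·T1 = [7/25 24/25 -2; -31/25 -17/25 1; 0 0 1]
det M = 1; M⁻¹ = [-17/25 -24/25 -2/5; 31/25 7/25 11/5; 0 0 1]
M⁻¹ · (-149/25, 17/25)ᵀ = (3, -5)ᵀ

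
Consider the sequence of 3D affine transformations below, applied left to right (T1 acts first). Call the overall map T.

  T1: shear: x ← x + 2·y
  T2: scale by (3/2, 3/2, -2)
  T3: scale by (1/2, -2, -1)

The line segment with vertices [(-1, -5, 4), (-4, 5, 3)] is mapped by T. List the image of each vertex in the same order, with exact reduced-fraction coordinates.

T1 shear: x ← x + 2·y: (-1, -5, 4) → (-11, -5, 4); (-4, 5, 3) → (6, 5, 3)
T2 scale by (3/2, 3/2, -2): (-11, -5, 4) → (-33/2, -15/2, -8); (6, 5, 3) → (9, 15/2, -6)
T3 scale by (1/2, -2, -1): (-33/2, -15/2, -8) → (-33/4, 15, 8); (9, 15/2, -6) → (9/2, -15, 6)

image vertices: (-33/4, 15, 8), (9/2, -15, 6)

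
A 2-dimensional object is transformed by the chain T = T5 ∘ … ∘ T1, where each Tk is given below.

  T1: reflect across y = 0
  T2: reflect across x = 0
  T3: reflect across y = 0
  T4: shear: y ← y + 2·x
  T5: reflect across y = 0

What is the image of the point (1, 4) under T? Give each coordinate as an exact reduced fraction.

T1 reflect across y = 0: (1, 4) → (1, -4)
T2 reflect across x = 0: (1, -4) → (-1, -4)
T3 reflect across y = 0: (-1, -4) → (-1, 4)
T4 shear: y ← y + 2·x: (-1, 4) → (-1, 2)
T5 reflect across y = 0: (-1, 2) → (-1, -2)

T(p) = (-1, -2)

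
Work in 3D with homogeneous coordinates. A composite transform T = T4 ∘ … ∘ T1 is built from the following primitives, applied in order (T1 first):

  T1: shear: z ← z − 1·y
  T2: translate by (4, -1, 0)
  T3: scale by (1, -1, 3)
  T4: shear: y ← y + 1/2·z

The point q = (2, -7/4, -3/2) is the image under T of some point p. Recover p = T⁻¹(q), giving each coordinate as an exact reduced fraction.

p = (-2, 2, 3/2)

T1 = [1 0 0 0; 0 1 0 0; 0 -1 1 0; 0 0 0 1]
T2·T1 = [1 0 0 4; 0 1 0 -1; 0 -1 1 0; 0 0 0 1]
T3·…·T1 = [1 0 0 4; 0 -1 0 1; 0 -3 3 0; 0 0 0 1]
T4·…·T1 = [1 0 0 4; 0 -5/2 3/2 1; 0 -3 3 0; 0 0 0 1]
det M = -3; M⁻¹ = [1 0 0 -4; 0 -1 1/2 1; 0 -1 5/6 1; 0 0 0 1]
M⁻¹ · (2, -7/4, -3/2)ᵀ = (-2, 2, 3/2)ᵀ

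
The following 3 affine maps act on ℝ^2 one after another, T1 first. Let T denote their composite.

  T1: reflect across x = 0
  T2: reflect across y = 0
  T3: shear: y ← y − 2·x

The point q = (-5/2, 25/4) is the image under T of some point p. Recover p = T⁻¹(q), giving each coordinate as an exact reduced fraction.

T1 = [-1 0 0; 0 1 0; 0 0 1]
T2·T1 = [-1 0 0; 0 -1 0; 0 0 1]
T3·…·T1 = [-1 0 0; 2 -1 0; 0 0 1]
det M = 1; M⁻¹ = [-1 0 0; -2 -1 0; 0 0 1]
M⁻¹ · (-5/2, 25/4)ᵀ = (5/2, -5/4)ᵀ

p = (5/2, -5/4)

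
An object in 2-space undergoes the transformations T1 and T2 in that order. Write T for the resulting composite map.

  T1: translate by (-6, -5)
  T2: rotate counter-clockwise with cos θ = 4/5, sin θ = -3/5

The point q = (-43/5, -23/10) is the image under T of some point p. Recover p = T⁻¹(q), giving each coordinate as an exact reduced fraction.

p = (1/2, -2)

T1 = [1 0 -6; 0 1 -5; 0 0 1]
T2·T1 = [4/5 3/5 -39/5; -3/5 4/5 -2/5; 0 0 1]
det M = 1; M⁻¹ = [4/5 -3/5 6; 3/5 4/5 5; 0 0 1]
M⁻¹ · (-43/5, -23/10)ᵀ = (1/2, -2)ᵀ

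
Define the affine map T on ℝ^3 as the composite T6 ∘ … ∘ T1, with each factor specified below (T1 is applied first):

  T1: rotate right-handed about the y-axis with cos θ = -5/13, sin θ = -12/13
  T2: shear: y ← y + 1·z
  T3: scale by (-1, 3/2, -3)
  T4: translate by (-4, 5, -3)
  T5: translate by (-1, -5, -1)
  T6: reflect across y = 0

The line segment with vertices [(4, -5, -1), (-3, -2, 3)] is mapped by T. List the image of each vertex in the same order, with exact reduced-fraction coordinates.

image vertices: (-57/13, 18/13, -211/13), (-44/13, 231/26, 101/13)

T1 rotate right-handed about the y-axis with cos θ = -5/13, sin θ = -12/13: (4, -5, -1) → (-8/13, -5, 53/13); (-3, -2, 3) → (-21/13, -2, -51/13)
T2 shear: y ← y + 1·z: (-8/13, -5, 53/13) → (-8/13, -12/13, 53/13); (-21/13, -2, -51/13) → (-21/13, -77/13, -51/13)
T3 scale by (-1, 3/2, -3): (-8/13, -12/13, 53/13) → (8/13, -18/13, -159/13); (-21/13, -77/13, -51/13) → (21/13, -231/26, 153/13)
T4 translate by (-4, 5, -3): (8/13, -18/13, -159/13) → (-44/13, 47/13, -198/13); (21/13, -231/26, 153/13) → (-31/13, -101/26, 114/13)
T5 translate by (-1, -5, -1): (-44/13, 47/13, -198/13) → (-57/13, -18/13, -211/13); (-31/13, -101/26, 114/13) → (-44/13, -231/26, 101/13)
T6 reflect across y = 0: (-57/13, -18/13, -211/13) → (-57/13, 18/13, -211/13); (-44/13, -231/26, 101/13) → (-44/13, 231/26, 101/13)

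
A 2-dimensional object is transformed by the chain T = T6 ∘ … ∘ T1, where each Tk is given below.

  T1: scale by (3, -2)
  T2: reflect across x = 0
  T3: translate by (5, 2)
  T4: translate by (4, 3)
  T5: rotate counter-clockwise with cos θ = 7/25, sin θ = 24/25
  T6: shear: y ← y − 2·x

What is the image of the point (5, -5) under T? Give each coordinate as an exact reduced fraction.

T1 scale by (3, -2): (5, -5) → (15, 10)
T2 reflect across x = 0: (15, 10) → (-15, 10)
T3 translate by (5, 2): (-15, 10) → (-10, 12)
T4 translate by (4, 3): (-10, 12) → (-6, 15)
T5 rotate counter-clockwise with cos θ = 7/25, sin θ = 24/25: (-6, 15) → (-402/25, -39/25)
T6 shear: y ← y − 2·x: (-402/25, -39/25) → (-402/25, 153/5)

T(p) = (-402/25, 153/5)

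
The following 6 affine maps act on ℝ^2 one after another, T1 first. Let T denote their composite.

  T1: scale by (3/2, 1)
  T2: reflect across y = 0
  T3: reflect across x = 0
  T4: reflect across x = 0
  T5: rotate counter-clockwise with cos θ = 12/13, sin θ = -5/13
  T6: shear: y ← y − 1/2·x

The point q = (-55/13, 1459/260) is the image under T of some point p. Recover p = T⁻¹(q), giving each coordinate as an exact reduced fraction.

p = (-7/2, -8/5)

T1 = [3/2 0 0; 0 1 0; 0 0 1]
T2·T1 = [3/2 0 0; 0 -1 0; 0 0 1]
T3·…·T1 = [-3/2 0 0; 0 -1 0; 0 0 1]
T4·…·T1 = [3/2 0 0; 0 -1 0; 0 0 1]
T5·…·T1 = [18/13 -5/13 0; -15/26 -12/13 0; 0 0 1]
T6·…·T1 = [18/13 -5/13 0; -33/26 -19/26 0; 0 0 1]
det M = -3/2; M⁻¹ = [19/39 -10/39 0; -11/13 -12/13 0; 0 0 1]
M⁻¹ · (-55/13, 1459/260)ᵀ = (-7/2, -8/5)ᵀ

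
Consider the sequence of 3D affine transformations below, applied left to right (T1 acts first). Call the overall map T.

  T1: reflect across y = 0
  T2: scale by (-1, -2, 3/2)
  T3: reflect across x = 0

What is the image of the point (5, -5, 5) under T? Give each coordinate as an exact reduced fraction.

T(p) = (5, -10, 15/2)

T1 reflect across y = 0: (5, -5, 5) → (5, 5, 5)
T2 scale by (-1, -2, 3/2): (5, 5, 5) → (-5, -10, 15/2)
T3 reflect across x = 0: (-5, -10, 15/2) → (5, -10, 15/2)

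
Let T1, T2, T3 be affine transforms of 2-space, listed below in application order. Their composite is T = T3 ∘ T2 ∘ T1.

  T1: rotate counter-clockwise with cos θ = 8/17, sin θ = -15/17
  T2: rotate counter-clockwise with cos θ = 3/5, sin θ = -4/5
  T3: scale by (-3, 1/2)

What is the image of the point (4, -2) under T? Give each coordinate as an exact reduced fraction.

T1 rotate counter-clockwise with cos θ = 8/17, sin θ = -15/17: (4, -2) → (2/17, -76/17)
T2 rotate counter-clockwise with cos θ = 3/5, sin θ = -4/5: (2/17, -76/17) → (-298/85, -236/85)
T3 scale by (-3, 1/2): (-298/85, -236/85) → (894/85, -118/85)

T(p) = (894/85, -118/85)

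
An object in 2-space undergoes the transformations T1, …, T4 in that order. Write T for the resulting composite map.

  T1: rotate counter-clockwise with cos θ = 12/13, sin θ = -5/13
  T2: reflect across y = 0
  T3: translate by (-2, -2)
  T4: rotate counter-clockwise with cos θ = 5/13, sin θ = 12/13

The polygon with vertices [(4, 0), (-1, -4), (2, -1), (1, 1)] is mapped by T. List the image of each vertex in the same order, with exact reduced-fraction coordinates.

T1 rotate counter-clockwise with cos θ = 12/13, sin θ = -5/13: (4, 0) → (48/13, -20/13); (-1, -4) → (-32/13, -43/13); (2, -1) → (19/13, -22/13); (1, 1) → (17/13, 7/13)
T2 reflect across y = 0: (48/13, -20/13) → (48/13, 20/13); (-32/13, -43/13) → (-32/13, 43/13); (19/13, -22/13) → (19/13, 22/13); (17/13, 7/13) → (17/13, -7/13)
T3 translate by (-2, -2): (48/13, 20/13) → (22/13, -6/13); (-32/13, 43/13) → (-58/13, 17/13); (19/13, 22/13) → (-7/13, -4/13); (17/13, -7/13) → (-9/13, -33/13)
T4 rotate counter-clockwise with cos θ = 5/13, sin θ = 12/13: (22/13, -6/13) → (14/13, 18/13); (-58/13, 17/13) → (-38/13, -47/13); (-7/13, -4/13) → (1/13, -8/13); (-9/13, -33/13) → (27/13, -21/13)

image vertices: (14/13, 18/13), (-38/13, -47/13), (1/13, -8/13), (27/13, -21/13)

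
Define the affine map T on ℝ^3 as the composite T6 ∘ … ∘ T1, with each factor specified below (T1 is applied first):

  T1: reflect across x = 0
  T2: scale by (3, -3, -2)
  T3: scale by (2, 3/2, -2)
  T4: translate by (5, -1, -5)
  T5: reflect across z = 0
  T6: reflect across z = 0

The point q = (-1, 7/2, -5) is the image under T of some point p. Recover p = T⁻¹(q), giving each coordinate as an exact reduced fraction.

T1 = [-1 0 0 0; 0 1 0 0; 0 0 1 0; 0 0 0 1]
T2·T1 = [-3 0 0 0; 0 -3 0 0; 0 0 -2 0; 0 0 0 1]
T3·…·T1 = [-6 0 0 0; 0 -9/2 0 0; 0 0 4 0; 0 0 0 1]
T4·…·T1 = [-6 0 0 5; 0 -9/2 0 -1; 0 0 4 -5; 0 0 0 1]
T5·…·T1 = [-6 0 0 5; 0 -9/2 0 -1; 0 0 -4 5; 0 0 0 1]
T6·…·T1 = [-6 0 0 5; 0 -9/2 0 -1; 0 0 4 -5; 0 0 0 1]
det M = 108; M⁻¹ = [-1/6 0 0 5/6; 0 -2/9 0 -2/9; 0 0 1/4 5/4; 0 0 0 1]
M⁻¹ · (-1, 7/2, -5)ᵀ = (1, -1, 0)ᵀ

p = (1, -1, 0)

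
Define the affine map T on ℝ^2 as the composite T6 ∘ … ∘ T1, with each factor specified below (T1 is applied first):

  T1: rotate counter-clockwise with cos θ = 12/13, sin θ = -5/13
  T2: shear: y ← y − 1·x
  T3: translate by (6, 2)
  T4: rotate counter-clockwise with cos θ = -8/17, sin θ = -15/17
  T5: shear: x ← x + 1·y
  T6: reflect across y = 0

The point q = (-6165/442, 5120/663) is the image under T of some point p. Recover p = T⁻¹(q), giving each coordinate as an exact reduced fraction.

p = (7/2, 4/3)

T1 = [12/13 5/13 0; -5/13 12/13 0; 0 0 1]
T2·T1 = [12/13 5/13 0; -17/13 7/13 0; 0 0 1]
T3·…·T1 = [12/13 5/13 6; -17/13 7/13 2; 0 0 1]
T4·…·T1 = [-27/17 5/17 -18/17; -44/221 -131/221 -106/17; 0 0 1]
T5·…·T1 = [-395/221 -66/221 -124/17; -44/221 -131/221 -106/17; 0 0 1]
T6·…·T1 = [-395/221 -66/221 -124/17; 44/221 131/221 106/17; 0 0 1]
det M = -1; M⁻¹ = [-131/221 -66/221 -32/13; 44/221 395/221 -126/13; 0 0 1]
M⁻¹ · (-6165/442, 5120/663)ᵀ = (7/2, 4/3)ᵀ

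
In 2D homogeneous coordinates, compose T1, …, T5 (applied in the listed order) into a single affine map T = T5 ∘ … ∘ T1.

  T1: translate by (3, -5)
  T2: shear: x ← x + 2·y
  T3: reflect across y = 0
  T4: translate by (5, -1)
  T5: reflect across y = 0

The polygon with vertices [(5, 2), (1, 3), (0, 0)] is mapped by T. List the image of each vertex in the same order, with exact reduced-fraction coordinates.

image vertices: (7, -2), (5, -1), (-2, -4)

T1 translate by (3, -5): (5, 2) → (8, -3); (1, 3) → (4, -2); (0, 0) → (3, -5)
T2 shear: x ← x + 2·y: (8, -3) → (2, -3); (4, -2) → (0, -2); (3, -5) → (-7, -5)
T3 reflect across y = 0: (2, -3) → (2, 3); (0, -2) → (0, 2); (-7, -5) → (-7, 5)
T4 translate by (5, -1): (2, 3) → (7, 2); (0, 2) → (5, 1); (-7, 5) → (-2, 4)
T5 reflect across y = 0: (7, 2) → (7, -2); (5, 1) → (5, -1); (-2, 4) → (-2, -4)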